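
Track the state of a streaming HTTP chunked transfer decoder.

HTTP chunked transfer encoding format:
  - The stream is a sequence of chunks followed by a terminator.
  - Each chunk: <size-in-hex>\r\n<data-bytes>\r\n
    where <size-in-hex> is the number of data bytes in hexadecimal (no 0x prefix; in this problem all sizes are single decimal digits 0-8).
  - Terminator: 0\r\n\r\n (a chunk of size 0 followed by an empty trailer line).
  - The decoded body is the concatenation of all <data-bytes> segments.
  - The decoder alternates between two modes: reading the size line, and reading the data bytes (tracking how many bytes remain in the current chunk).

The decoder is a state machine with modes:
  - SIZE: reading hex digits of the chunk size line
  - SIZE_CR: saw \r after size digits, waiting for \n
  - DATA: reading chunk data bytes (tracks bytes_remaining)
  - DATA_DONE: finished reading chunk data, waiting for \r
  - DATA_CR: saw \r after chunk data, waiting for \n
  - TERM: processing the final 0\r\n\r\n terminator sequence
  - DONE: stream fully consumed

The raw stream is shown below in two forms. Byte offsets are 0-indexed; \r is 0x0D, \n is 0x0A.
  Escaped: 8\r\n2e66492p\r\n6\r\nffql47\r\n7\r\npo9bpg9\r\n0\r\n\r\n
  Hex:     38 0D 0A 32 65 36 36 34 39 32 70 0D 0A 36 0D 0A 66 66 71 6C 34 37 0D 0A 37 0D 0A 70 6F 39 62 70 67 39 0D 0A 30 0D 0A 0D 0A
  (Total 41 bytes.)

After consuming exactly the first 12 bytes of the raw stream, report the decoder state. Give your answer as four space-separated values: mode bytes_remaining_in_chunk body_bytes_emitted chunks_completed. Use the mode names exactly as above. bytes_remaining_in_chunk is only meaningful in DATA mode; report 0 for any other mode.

Byte 0 = '8': mode=SIZE remaining=0 emitted=0 chunks_done=0
Byte 1 = 0x0D: mode=SIZE_CR remaining=0 emitted=0 chunks_done=0
Byte 2 = 0x0A: mode=DATA remaining=8 emitted=0 chunks_done=0
Byte 3 = '2': mode=DATA remaining=7 emitted=1 chunks_done=0
Byte 4 = 'e': mode=DATA remaining=6 emitted=2 chunks_done=0
Byte 5 = '6': mode=DATA remaining=5 emitted=3 chunks_done=0
Byte 6 = '6': mode=DATA remaining=4 emitted=4 chunks_done=0
Byte 7 = '4': mode=DATA remaining=3 emitted=5 chunks_done=0
Byte 8 = '9': mode=DATA remaining=2 emitted=6 chunks_done=0
Byte 9 = '2': mode=DATA remaining=1 emitted=7 chunks_done=0
Byte 10 = 'p': mode=DATA_DONE remaining=0 emitted=8 chunks_done=0
Byte 11 = 0x0D: mode=DATA_CR remaining=0 emitted=8 chunks_done=0

Answer: DATA_CR 0 8 0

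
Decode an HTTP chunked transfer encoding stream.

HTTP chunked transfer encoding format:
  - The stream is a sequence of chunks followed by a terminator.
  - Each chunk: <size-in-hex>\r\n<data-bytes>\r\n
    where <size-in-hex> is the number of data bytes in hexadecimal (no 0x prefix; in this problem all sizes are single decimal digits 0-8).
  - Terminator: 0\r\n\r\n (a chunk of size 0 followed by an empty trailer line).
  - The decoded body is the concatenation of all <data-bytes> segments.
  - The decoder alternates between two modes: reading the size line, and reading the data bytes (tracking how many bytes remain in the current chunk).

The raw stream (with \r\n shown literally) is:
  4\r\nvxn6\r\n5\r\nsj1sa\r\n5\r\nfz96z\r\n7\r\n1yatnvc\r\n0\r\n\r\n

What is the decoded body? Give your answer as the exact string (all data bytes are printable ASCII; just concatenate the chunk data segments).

Chunk 1: stream[0..1]='4' size=0x4=4, data at stream[3..7]='vxn6' -> body[0..4], body so far='vxn6'
Chunk 2: stream[9..10]='5' size=0x5=5, data at stream[12..17]='sj1sa' -> body[4..9], body so far='vxn6sj1sa'
Chunk 3: stream[19..20]='5' size=0x5=5, data at stream[22..27]='fz96z' -> body[9..14], body so far='vxn6sj1safz96z'
Chunk 4: stream[29..30]='7' size=0x7=7, data at stream[32..39]='1yatnvc' -> body[14..21], body so far='vxn6sj1safz96z1yatnvc'
Chunk 5: stream[41..42]='0' size=0 (terminator). Final body='vxn6sj1safz96z1yatnvc' (21 bytes)

Answer: vxn6sj1safz96z1yatnvc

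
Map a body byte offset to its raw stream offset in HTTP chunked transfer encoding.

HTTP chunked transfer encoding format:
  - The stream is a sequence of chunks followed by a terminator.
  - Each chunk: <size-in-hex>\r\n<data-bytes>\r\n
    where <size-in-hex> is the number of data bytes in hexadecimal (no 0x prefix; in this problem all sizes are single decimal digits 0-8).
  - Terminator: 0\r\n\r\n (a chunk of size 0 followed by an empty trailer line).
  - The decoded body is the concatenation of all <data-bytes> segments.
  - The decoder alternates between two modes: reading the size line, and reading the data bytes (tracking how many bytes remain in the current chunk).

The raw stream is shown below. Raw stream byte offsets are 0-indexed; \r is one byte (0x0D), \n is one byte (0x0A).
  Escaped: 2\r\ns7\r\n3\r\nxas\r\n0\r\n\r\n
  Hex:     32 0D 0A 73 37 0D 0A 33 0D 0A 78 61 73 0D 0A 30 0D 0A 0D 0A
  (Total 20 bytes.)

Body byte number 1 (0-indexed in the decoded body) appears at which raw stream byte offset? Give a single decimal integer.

Chunk 1: stream[0..1]='2' size=0x2=2, data at stream[3..5]='s7' -> body[0..2], body so far='s7'
Chunk 2: stream[7..8]='3' size=0x3=3, data at stream[10..13]='xas' -> body[2..5], body so far='s7xas'
Chunk 3: stream[15..16]='0' size=0 (terminator). Final body='s7xas' (5 bytes)
Body byte 1 at stream offset 4

Answer: 4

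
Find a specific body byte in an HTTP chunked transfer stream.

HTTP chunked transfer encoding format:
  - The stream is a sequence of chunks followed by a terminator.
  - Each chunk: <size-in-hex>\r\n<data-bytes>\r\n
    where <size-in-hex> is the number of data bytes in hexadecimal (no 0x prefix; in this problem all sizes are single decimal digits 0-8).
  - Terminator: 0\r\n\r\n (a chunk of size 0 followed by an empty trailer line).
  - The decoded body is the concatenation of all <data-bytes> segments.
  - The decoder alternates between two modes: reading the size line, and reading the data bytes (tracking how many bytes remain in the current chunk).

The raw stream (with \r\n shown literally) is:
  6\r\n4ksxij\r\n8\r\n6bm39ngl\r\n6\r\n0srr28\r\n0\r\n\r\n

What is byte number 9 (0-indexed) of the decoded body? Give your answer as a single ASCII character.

Answer: 3

Derivation:
Chunk 1: stream[0..1]='6' size=0x6=6, data at stream[3..9]='4ksxij' -> body[0..6], body so far='4ksxij'
Chunk 2: stream[11..12]='8' size=0x8=8, data at stream[14..22]='6bm39ngl' -> body[6..14], body so far='4ksxij6bm39ngl'
Chunk 3: stream[24..25]='6' size=0x6=6, data at stream[27..33]='0srr28' -> body[14..20], body so far='4ksxij6bm39ngl0srr28'
Chunk 4: stream[35..36]='0' size=0 (terminator). Final body='4ksxij6bm39ngl0srr28' (20 bytes)
Body byte 9 = '3'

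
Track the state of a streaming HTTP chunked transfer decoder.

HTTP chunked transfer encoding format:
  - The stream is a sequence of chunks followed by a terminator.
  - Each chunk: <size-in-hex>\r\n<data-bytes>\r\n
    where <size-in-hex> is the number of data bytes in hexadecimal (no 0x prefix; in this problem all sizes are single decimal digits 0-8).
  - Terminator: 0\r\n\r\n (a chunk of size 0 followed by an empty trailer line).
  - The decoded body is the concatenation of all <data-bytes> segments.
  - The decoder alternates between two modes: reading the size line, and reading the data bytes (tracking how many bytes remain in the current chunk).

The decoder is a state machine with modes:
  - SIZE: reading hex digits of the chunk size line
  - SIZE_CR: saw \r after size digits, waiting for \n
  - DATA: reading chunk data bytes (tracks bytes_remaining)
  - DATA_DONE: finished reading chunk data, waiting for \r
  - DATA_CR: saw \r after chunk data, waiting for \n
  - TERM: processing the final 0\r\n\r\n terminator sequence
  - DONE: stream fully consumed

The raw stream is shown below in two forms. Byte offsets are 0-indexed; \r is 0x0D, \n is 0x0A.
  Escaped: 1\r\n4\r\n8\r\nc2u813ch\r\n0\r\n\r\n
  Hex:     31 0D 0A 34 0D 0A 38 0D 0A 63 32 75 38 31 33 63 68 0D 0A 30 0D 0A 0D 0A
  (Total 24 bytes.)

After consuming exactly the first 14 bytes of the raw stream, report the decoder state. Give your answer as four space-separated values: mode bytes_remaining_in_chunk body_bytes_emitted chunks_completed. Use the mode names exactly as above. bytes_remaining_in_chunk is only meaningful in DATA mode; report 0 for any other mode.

Answer: DATA 3 6 1

Derivation:
Byte 0 = '1': mode=SIZE remaining=0 emitted=0 chunks_done=0
Byte 1 = 0x0D: mode=SIZE_CR remaining=0 emitted=0 chunks_done=0
Byte 2 = 0x0A: mode=DATA remaining=1 emitted=0 chunks_done=0
Byte 3 = '4': mode=DATA_DONE remaining=0 emitted=1 chunks_done=0
Byte 4 = 0x0D: mode=DATA_CR remaining=0 emitted=1 chunks_done=0
Byte 5 = 0x0A: mode=SIZE remaining=0 emitted=1 chunks_done=1
Byte 6 = '8': mode=SIZE remaining=0 emitted=1 chunks_done=1
Byte 7 = 0x0D: mode=SIZE_CR remaining=0 emitted=1 chunks_done=1
Byte 8 = 0x0A: mode=DATA remaining=8 emitted=1 chunks_done=1
Byte 9 = 'c': mode=DATA remaining=7 emitted=2 chunks_done=1
Byte 10 = '2': mode=DATA remaining=6 emitted=3 chunks_done=1
Byte 11 = 'u': mode=DATA remaining=5 emitted=4 chunks_done=1
Byte 12 = '8': mode=DATA remaining=4 emitted=5 chunks_done=1
Byte 13 = '1': mode=DATA remaining=3 emitted=6 chunks_done=1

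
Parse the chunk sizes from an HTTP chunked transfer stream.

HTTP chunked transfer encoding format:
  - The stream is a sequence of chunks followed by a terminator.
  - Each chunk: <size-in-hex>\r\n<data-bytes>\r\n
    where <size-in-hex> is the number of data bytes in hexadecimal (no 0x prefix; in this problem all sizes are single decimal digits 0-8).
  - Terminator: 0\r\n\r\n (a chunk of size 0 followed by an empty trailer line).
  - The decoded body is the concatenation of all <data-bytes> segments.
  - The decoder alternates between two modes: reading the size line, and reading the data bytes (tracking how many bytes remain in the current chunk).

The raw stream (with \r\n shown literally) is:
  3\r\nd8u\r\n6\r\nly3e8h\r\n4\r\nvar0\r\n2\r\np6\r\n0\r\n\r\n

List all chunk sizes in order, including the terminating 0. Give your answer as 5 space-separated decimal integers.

Chunk 1: stream[0..1]='3' size=0x3=3, data at stream[3..6]='d8u' -> body[0..3], body so far='d8u'
Chunk 2: stream[8..9]='6' size=0x6=6, data at stream[11..17]='ly3e8h' -> body[3..9], body so far='d8uly3e8h'
Chunk 3: stream[19..20]='4' size=0x4=4, data at stream[22..26]='var0' -> body[9..13], body so far='d8uly3e8hvar0'
Chunk 4: stream[28..29]='2' size=0x2=2, data at stream[31..33]='p6' -> body[13..15], body so far='d8uly3e8hvar0p6'
Chunk 5: stream[35..36]='0' size=0 (terminator). Final body='d8uly3e8hvar0p6' (15 bytes)

Answer: 3 6 4 2 0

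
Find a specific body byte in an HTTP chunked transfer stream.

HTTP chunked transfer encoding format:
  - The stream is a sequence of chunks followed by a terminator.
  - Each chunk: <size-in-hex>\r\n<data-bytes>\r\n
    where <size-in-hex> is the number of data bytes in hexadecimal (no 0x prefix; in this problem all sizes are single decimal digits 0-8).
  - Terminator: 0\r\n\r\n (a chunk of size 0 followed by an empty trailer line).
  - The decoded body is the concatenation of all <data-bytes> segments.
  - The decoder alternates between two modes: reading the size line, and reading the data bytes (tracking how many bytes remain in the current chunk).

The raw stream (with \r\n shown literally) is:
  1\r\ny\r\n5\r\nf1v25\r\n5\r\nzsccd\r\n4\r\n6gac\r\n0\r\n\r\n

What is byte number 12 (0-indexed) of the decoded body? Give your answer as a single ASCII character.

Answer: g

Derivation:
Chunk 1: stream[0..1]='1' size=0x1=1, data at stream[3..4]='y' -> body[0..1], body so far='y'
Chunk 2: stream[6..7]='5' size=0x5=5, data at stream[9..14]='f1v25' -> body[1..6], body so far='yf1v25'
Chunk 3: stream[16..17]='5' size=0x5=5, data at stream[19..24]='zsccd' -> body[6..11], body so far='yf1v25zsccd'
Chunk 4: stream[26..27]='4' size=0x4=4, data at stream[29..33]='6gac' -> body[11..15], body so far='yf1v25zsccd6gac'
Chunk 5: stream[35..36]='0' size=0 (terminator). Final body='yf1v25zsccd6gac' (15 bytes)
Body byte 12 = 'g'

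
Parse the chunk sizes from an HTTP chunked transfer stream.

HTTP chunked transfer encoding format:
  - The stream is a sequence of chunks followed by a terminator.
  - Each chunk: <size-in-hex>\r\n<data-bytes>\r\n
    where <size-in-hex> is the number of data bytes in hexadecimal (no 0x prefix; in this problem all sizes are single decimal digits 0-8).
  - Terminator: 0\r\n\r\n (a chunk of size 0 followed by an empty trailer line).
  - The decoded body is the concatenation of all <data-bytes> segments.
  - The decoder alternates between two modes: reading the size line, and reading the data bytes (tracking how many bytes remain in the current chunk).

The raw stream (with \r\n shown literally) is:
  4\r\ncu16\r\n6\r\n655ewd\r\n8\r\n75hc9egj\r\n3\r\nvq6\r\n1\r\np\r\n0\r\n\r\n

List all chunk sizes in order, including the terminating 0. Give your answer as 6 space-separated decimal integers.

Chunk 1: stream[0..1]='4' size=0x4=4, data at stream[3..7]='cu16' -> body[0..4], body so far='cu16'
Chunk 2: stream[9..10]='6' size=0x6=6, data at stream[12..18]='655ewd' -> body[4..10], body so far='cu16655ewd'
Chunk 3: stream[20..21]='8' size=0x8=8, data at stream[23..31]='75hc9egj' -> body[10..18], body so far='cu16655ewd75hc9egj'
Chunk 4: stream[33..34]='3' size=0x3=3, data at stream[36..39]='vq6' -> body[18..21], body so far='cu16655ewd75hc9egjvq6'
Chunk 5: stream[41..42]='1' size=0x1=1, data at stream[44..45]='p' -> body[21..22], body so far='cu16655ewd75hc9egjvq6p'
Chunk 6: stream[47..48]='0' size=0 (terminator). Final body='cu16655ewd75hc9egjvq6p' (22 bytes)

Answer: 4 6 8 3 1 0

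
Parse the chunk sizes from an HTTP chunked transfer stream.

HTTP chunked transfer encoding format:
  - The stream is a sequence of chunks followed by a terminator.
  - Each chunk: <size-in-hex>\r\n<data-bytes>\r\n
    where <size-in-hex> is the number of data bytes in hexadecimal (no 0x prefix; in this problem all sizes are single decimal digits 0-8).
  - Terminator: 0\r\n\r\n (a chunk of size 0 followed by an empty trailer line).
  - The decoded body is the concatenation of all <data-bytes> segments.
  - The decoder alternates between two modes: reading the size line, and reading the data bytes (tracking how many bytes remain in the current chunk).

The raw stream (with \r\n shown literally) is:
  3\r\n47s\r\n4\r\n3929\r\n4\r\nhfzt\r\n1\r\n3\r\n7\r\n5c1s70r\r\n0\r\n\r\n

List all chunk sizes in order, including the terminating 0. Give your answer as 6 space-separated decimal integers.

Chunk 1: stream[0..1]='3' size=0x3=3, data at stream[3..6]='47s' -> body[0..3], body so far='47s'
Chunk 2: stream[8..9]='4' size=0x4=4, data at stream[11..15]='3929' -> body[3..7], body so far='47s3929'
Chunk 3: stream[17..18]='4' size=0x4=4, data at stream[20..24]='hfzt' -> body[7..11], body so far='47s3929hfzt'
Chunk 4: stream[26..27]='1' size=0x1=1, data at stream[29..30]='3' -> body[11..12], body so far='47s3929hfzt3'
Chunk 5: stream[32..33]='7' size=0x7=7, data at stream[35..42]='5c1s70r' -> body[12..19], body so far='47s3929hfzt35c1s70r'
Chunk 6: stream[44..45]='0' size=0 (terminator). Final body='47s3929hfzt35c1s70r' (19 bytes)

Answer: 3 4 4 1 7 0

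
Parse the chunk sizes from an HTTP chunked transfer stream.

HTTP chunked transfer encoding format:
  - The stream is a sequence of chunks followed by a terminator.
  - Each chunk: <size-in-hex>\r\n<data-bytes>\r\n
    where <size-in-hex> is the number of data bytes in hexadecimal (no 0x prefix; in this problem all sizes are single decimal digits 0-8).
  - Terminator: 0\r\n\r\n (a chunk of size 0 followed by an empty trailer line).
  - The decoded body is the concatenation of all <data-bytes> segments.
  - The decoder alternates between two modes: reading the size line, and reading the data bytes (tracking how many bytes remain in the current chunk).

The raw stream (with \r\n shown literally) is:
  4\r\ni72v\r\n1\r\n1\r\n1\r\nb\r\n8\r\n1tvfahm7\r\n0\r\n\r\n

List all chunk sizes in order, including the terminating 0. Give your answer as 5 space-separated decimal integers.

Answer: 4 1 1 8 0

Derivation:
Chunk 1: stream[0..1]='4' size=0x4=4, data at stream[3..7]='i72v' -> body[0..4], body so far='i72v'
Chunk 2: stream[9..10]='1' size=0x1=1, data at stream[12..13]='1' -> body[4..5], body so far='i72v1'
Chunk 3: stream[15..16]='1' size=0x1=1, data at stream[18..19]='b' -> body[5..6], body so far='i72v1b'
Chunk 4: stream[21..22]='8' size=0x8=8, data at stream[24..32]='1tvfahm7' -> body[6..14], body so far='i72v1b1tvfahm7'
Chunk 5: stream[34..35]='0' size=0 (terminator). Final body='i72v1b1tvfahm7' (14 bytes)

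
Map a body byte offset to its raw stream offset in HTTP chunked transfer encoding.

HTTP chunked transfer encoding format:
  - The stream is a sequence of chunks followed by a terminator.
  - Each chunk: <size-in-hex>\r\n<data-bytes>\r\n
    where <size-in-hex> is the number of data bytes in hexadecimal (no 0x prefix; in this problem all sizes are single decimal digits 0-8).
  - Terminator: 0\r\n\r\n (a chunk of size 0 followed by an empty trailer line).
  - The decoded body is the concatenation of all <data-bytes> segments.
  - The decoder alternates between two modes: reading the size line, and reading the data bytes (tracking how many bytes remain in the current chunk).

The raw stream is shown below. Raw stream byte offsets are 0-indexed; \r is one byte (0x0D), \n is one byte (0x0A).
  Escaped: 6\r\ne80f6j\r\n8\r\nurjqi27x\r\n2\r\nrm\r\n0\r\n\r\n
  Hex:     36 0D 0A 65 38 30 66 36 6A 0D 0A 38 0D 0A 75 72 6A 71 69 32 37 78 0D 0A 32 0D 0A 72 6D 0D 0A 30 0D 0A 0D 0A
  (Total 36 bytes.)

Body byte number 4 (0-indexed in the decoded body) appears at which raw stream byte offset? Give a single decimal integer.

Answer: 7

Derivation:
Chunk 1: stream[0..1]='6' size=0x6=6, data at stream[3..9]='e80f6j' -> body[0..6], body so far='e80f6j'
Chunk 2: stream[11..12]='8' size=0x8=8, data at stream[14..22]='urjqi27x' -> body[6..14], body so far='e80f6jurjqi27x'
Chunk 3: stream[24..25]='2' size=0x2=2, data at stream[27..29]='rm' -> body[14..16], body so far='e80f6jurjqi27xrm'
Chunk 4: stream[31..32]='0' size=0 (terminator). Final body='e80f6jurjqi27xrm' (16 bytes)
Body byte 4 at stream offset 7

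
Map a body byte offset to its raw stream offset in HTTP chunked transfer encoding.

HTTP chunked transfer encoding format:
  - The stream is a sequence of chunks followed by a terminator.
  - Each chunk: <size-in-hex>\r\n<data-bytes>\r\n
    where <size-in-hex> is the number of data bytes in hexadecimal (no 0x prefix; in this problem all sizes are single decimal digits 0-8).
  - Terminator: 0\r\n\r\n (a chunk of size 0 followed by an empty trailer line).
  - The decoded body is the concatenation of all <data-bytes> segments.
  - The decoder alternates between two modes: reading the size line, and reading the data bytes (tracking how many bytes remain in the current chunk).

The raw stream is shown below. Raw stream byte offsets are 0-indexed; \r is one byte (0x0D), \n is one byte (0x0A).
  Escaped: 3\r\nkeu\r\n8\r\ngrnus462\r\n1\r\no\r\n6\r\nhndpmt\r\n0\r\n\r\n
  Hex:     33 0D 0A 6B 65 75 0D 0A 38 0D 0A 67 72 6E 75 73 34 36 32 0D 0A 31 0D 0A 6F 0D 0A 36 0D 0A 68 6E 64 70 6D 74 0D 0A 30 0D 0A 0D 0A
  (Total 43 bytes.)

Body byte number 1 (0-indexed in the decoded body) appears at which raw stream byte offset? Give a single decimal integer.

Answer: 4

Derivation:
Chunk 1: stream[0..1]='3' size=0x3=3, data at stream[3..6]='keu' -> body[0..3], body so far='keu'
Chunk 2: stream[8..9]='8' size=0x8=8, data at stream[11..19]='grnus462' -> body[3..11], body so far='keugrnus462'
Chunk 3: stream[21..22]='1' size=0x1=1, data at stream[24..25]='o' -> body[11..12], body so far='keugrnus462o'
Chunk 4: stream[27..28]='6' size=0x6=6, data at stream[30..36]='hndpmt' -> body[12..18], body so far='keugrnus462ohndpmt'
Chunk 5: stream[38..39]='0' size=0 (terminator). Final body='keugrnus462ohndpmt' (18 bytes)
Body byte 1 at stream offset 4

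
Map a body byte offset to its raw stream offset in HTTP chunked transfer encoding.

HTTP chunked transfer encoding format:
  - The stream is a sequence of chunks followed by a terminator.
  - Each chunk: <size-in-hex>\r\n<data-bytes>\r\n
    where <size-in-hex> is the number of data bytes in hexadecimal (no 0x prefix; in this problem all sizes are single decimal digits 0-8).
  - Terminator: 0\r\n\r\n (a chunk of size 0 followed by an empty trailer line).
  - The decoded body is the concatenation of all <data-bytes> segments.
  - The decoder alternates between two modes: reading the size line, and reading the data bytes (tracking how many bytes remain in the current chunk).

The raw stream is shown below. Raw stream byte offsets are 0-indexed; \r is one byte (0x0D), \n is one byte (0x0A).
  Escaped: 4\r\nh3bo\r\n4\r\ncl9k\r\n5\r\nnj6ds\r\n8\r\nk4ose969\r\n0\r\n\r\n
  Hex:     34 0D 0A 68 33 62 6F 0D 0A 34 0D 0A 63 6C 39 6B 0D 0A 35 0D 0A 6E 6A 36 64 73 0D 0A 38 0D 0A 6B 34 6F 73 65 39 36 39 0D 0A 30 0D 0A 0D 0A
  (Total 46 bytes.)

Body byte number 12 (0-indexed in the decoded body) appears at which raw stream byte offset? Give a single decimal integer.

Chunk 1: stream[0..1]='4' size=0x4=4, data at stream[3..7]='h3bo' -> body[0..4], body so far='h3bo'
Chunk 2: stream[9..10]='4' size=0x4=4, data at stream[12..16]='cl9k' -> body[4..8], body so far='h3bocl9k'
Chunk 3: stream[18..19]='5' size=0x5=5, data at stream[21..26]='nj6ds' -> body[8..13], body so far='h3bocl9knj6ds'
Chunk 4: stream[28..29]='8' size=0x8=8, data at stream[31..39]='k4ose969' -> body[13..21], body so far='h3bocl9knj6dsk4ose969'
Chunk 5: stream[41..42]='0' size=0 (terminator). Final body='h3bocl9knj6dsk4ose969' (21 bytes)
Body byte 12 at stream offset 25

Answer: 25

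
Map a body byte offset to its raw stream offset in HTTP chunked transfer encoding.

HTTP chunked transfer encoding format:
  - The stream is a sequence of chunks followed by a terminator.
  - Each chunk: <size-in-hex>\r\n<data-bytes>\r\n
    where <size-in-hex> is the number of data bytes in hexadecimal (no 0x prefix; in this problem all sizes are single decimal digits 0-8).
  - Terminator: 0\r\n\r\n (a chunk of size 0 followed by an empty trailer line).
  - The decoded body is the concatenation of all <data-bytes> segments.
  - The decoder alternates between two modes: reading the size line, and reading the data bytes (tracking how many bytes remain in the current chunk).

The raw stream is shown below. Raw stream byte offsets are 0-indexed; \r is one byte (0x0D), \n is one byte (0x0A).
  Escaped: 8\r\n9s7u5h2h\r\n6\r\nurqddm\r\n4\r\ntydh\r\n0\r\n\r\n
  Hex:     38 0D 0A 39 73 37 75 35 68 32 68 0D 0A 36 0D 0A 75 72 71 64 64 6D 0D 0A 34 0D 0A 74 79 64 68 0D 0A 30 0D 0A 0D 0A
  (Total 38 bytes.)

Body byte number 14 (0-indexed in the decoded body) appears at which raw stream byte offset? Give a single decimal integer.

Answer: 27

Derivation:
Chunk 1: stream[0..1]='8' size=0x8=8, data at stream[3..11]='9s7u5h2h' -> body[0..8], body so far='9s7u5h2h'
Chunk 2: stream[13..14]='6' size=0x6=6, data at stream[16..22]='urqddm' -> body[8..14], body so far='9s7u5h2hurqddm'
Chunk 3: stream[24..25]='4' size=0x4=4, data at stream[27..31]='tydh' -> body[14..18], body so far='9s7u5h2hurqddmtydh'
Chunk 4: stream[33..34]='0' size=0 (terminator). Final body='9s7u5h2hurqddmtydh' (18 bytes)
Body byte 14 at stream offset 27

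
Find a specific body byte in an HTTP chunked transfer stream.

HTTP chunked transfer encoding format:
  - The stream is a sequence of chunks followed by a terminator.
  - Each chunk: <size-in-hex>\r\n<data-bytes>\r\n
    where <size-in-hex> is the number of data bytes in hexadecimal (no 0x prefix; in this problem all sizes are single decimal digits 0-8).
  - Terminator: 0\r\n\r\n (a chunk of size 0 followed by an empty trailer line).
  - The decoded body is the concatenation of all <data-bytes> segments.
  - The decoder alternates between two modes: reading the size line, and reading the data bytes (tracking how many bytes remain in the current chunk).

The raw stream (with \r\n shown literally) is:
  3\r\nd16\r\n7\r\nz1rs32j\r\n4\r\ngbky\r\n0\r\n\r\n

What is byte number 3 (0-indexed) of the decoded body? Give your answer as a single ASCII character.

Chunk 1: stream[0..1]='3' size=0x3=3, data at stream[3..6]='d16' -> body[0..3], body so far='d16'
Chunk 2: stream[8..9]='7' size=0x7=7, data at stream[11..18]='z1rs32j' -> body[3..10], body so far='d16z1rs32j'
Chunk 3: stream[20..21]='4' size=0x4=4, data at stream[23..27]='gbky' -> body[10..14], body so far='d16z1rs32jgbky'
Chunk 4: stream[29..30]='0' size=0 (terminator). Final body='d16z1rs32jgbky' (14 bytes)
Body byte 3 = 'z'

Answer: z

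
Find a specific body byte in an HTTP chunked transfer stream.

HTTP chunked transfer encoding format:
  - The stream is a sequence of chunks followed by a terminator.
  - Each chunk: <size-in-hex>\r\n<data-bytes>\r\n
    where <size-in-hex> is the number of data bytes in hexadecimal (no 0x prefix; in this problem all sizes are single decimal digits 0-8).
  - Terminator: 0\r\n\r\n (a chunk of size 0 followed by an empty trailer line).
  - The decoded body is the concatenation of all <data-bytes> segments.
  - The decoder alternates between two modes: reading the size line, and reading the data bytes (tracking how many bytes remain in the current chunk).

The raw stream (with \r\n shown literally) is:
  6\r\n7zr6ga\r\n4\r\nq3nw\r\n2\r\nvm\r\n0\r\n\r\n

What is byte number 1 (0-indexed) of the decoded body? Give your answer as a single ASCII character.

Chunk 1: stream[0..1]='6' size=0x6=6, data at stream[3..9]='7zr6ga' -> body[0..6], body so far='7zr6ga'
Chunk 2: stream[11..12]='4' size=0x4=4, data at stream[14..18]='q3nw' -> body[6..10], body so far='7zr6gaq3nw'
Chunk 3: stream[20..21]='2' size=0x2=2, data at stream[23..25]='vm' -> body[10..12], body so far='7zr6gaq3nwvm'
Chunk 4: stream[27..28]='0' size=0 (terminator). Final body='7zr6gaq3nwvm' (12 bytes)
Body byte 1 = 'z'

Answer: z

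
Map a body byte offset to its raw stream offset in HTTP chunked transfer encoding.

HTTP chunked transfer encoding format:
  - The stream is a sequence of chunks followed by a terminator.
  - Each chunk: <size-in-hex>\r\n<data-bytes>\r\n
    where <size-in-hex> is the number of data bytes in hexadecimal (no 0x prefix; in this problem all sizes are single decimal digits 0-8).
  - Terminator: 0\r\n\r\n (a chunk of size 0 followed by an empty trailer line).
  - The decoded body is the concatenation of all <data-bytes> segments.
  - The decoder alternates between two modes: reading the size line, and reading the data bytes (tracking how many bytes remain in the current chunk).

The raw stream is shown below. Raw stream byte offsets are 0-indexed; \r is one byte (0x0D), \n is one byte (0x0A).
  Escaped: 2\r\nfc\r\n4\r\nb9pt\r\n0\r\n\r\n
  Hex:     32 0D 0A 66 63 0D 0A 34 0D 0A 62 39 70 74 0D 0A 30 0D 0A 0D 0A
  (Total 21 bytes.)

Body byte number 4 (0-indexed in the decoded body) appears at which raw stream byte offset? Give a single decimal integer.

Answer: 12

Derivation:
Chunk 1: stream[0..1]='2' size=0x2=2, data at stream[3..5]='fc' -> body[0..2], body so far='fc'
Chunk 2: stream[7..8]='4' size=0x4=4, data at stream[10..14]='b9pt' -> body[2..6], body so far='fcb9pt'
Chunk 3: stream[16..17]='0' size=0 (terminator). Final body='fcb9pt' (6 bytes)
Body byte 4 at stream offset 12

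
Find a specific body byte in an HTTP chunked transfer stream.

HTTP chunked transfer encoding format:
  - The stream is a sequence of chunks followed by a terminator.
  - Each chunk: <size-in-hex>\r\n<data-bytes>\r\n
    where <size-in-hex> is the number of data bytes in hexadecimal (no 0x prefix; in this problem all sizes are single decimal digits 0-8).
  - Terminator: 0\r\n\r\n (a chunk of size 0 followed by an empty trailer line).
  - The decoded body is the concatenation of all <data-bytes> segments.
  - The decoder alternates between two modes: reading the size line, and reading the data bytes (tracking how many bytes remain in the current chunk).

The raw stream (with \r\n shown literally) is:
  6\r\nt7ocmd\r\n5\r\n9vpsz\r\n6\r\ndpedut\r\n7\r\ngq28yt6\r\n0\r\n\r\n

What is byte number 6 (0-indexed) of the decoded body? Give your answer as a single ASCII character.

Answer: 9

Derivation:
Chunk 1: stream[0..1]='6' size=0x6=6, data at stream[3..9]='t7ocmd' -> body[0..6], body so far='t7ocmd'
Chunk 2: stream[11..12]='5' size=0x5=5, data at stream[14..19]='9vpsz' -> body[6..11], body so far='t7ocmd9vpsz'
Chunk 3: stream[21..22]='6' size=0x6=6, data at stream[24..30]='dpedut' -> body[11..17], body so far='t7ocmd9vpszdpedut'
Chunk 4: stream[32..33]='7' size=0x7=7, data at stream[35..42]='gq28yt6' -> body[17..24], body so far='t7ocmd9vpszdpedutgq28yt6'
Chunk 5: stream[44..45]='0' size=0 (terminator). Final body='t7ocmd9vpszdpedutgq28yt6' (24 bytes)
Body byte 6 = '9'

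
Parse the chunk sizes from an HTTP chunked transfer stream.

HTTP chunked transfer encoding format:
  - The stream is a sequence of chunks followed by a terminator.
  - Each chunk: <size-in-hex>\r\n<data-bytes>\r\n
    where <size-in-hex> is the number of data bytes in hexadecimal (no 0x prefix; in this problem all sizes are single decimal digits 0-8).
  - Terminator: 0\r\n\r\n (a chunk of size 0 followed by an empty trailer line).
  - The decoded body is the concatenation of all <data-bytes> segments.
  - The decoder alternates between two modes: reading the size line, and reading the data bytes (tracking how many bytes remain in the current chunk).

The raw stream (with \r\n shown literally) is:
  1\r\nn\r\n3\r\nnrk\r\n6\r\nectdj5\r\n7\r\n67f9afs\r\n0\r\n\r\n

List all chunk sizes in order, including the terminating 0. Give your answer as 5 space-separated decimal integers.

Answer: 1 3 6 7 0

Derivation:
Chunk 1: stream[0..1]='1' size=0x1=1, data at stream[3..4]='n' -> body[0..1], body so far='n'
Chunk 2: stream[6..7]='3' size=0x3=3, data at stream[9..12]='nrk' -> body[1..4], body so far='nnrk'
Chunk 3: stream[14..15]='6' size=0x6=6, data at stream[17..23]='ectdj5' -> body[4..10], body so far='nnrkectdj5'
Chunk 4: stream[25..26]='7' size=0x7=7, data at stream[28..35]='67f9afs' -> body[10..17], body so far='nnrkectdj567f9afs'
Chunk 5: stream[37..38]='0' size=0 (terminator). Final body='nnrkectdj567f9afs' (17 bytes)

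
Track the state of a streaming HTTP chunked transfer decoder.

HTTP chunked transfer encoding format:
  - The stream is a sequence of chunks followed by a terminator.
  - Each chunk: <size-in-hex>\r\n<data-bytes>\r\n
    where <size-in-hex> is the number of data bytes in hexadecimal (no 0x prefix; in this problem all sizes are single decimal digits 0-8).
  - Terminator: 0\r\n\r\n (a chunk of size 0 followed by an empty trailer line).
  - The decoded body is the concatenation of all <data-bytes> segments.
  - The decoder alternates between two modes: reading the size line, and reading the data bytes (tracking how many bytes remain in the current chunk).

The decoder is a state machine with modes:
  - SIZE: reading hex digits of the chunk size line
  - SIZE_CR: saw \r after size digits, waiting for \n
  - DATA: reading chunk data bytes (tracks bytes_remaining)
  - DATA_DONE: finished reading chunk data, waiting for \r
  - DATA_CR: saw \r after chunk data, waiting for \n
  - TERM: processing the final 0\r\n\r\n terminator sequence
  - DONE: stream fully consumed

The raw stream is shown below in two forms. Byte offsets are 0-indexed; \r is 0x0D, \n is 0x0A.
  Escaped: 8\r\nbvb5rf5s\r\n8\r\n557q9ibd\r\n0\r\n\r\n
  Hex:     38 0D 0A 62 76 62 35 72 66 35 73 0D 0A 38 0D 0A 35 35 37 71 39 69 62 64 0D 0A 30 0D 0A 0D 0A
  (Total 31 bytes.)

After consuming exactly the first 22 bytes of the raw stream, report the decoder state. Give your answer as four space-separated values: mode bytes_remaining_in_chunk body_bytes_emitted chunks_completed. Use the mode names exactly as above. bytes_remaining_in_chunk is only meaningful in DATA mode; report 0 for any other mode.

Answer: DATA 2 14 1

Derivation:
Byte 0 = '8': mode=SIZE remaining=0 emitted=0 chunks_done=0
Byte 1 = 0x0D: mode=SIZE_CR remaining=0 emitted=0 chunks_done=0
Byte 2 = 0x0A: mode=DATA remaining=8 emitted=0 chunks_done=0
Byte 3 = 'b': mode=DATA remaining=7 emitted=1 chunks_done=0
Byte 4 = 'v': mode=DATA remaining=6 emitted=2 chunks_done=0
Byte 5 = 'b': mode=DATA remaining=5 emitted=3 chunks_done=0
Byte 6 = '5': mode=DATA remaining=4 emitted=4 chunks_done=0
Byte 7 = 'r': mode=DATA remaining=3 emitted=5 chunks_done=0
Byte 8 = 'f': mode=DATA remaining=2 emitted=6 chunks_done=0
Byte 9 = '5': mode=DATA remaining=1 emitted=7 chunks_done=0
Byte 10 = 's': mode=DATA_DONE remaining=0 emitted=8 chunks_done=0
Byte 11 = 0x0D: mode=DATA_CR remaining=0 emitted=8 chunks_done=0
Byte 12 = 0x0A: mode=SIZE remaining=0 emitted=8 chunks_done=1
Byte 13 = '8': mode=SIZE remaining=0 emitted=8 chunks_done=1
Byte 14 = 0x0D: mode=SIZE_CR remaining=0 emitted=8 chunks_done=1
Byte 15 = 0x0A: mode=DATA remaining=8 emitted=8 chunks_done=1
Byte 16 = '5': mode=DATA remaining=7 emitted=9 chunks_done=1
Byte 17 = '5': mode=DATA remaining=6 emitted=10 chunks_done=1
Byte 18 = '7': mode=DATA remaining=5 emitted=11 chunks_done=1
Byte 19 = 'q': mode=DATA remaining=4 emitted=12 chunks_done=1
Byte 20 = '9': mode=DATA remaining=3 emitted=13 chunks_done=1
Byte 21 = 'i': mode=DATA remaining=2 emitted=14 chunks_done=1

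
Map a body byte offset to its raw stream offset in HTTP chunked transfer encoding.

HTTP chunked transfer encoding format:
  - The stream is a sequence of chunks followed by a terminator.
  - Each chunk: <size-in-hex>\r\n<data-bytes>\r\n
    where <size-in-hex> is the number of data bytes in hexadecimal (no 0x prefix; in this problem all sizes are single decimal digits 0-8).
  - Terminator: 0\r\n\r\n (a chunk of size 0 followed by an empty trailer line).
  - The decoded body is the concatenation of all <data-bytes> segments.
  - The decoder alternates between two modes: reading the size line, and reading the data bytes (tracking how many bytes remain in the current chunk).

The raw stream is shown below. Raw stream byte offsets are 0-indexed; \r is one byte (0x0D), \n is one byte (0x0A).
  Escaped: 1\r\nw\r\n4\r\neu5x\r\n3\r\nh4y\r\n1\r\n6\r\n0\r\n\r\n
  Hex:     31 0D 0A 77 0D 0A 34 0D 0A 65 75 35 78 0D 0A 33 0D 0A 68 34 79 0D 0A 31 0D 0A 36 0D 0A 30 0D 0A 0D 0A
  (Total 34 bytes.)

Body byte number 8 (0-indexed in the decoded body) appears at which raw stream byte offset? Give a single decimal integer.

Answer: 26

Derivation:
Chunk 1: stream[0..1]='1' size=0x1=1, data at stream[3..4]='w' -> body[0..1], body so far='w'
Chunk 2: stream[6..7]='4' size=0x4=4, data at stream[9..13]='eu5x' -> body[1..5], body so far='weu5x'
Chunk 3: stream[15..16]='3' size=0x3=3, data at stream[18..21]='h4y' -> body[5..8], body so far='weu5xh4y'
Chunk 4: stream[23..24]='1' size=0x1=1, data at stream[26..27]='6' -> body[8..9], body so far='weu5xh4y6'
Chunk 5: stream[29..30]='0' size=0 (terminator). Final body='weu5xh4y6' (9 bytes)
Body byte 8 at stream offset 26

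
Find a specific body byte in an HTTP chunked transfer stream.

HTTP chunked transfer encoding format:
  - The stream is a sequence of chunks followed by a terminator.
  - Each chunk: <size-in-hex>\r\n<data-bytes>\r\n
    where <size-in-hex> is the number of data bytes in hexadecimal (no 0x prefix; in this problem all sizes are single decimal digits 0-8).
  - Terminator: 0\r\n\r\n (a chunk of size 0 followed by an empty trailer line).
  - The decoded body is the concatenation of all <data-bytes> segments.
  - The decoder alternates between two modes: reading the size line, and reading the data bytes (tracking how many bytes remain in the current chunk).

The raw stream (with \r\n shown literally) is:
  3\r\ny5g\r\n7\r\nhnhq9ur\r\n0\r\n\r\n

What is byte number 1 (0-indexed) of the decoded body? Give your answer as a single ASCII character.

Chunk 1: stream[0..1]='3' size=0x3=3, data at stream[3..6]='y5g' -> body[0..3], body so far='y5g'
Chunk 2: stream[8..9]='7' size=0x7=7, data at stream[11..18]='hnhq9ur' -> body[3..10], body so far='y5ghnhq9ur'
Chunk 3: stream[20..21]='0' size=0 (terminator). Final body='y5ghnhq9ur' (10 bytes)
Body byte 1 = '5'

Answer: 5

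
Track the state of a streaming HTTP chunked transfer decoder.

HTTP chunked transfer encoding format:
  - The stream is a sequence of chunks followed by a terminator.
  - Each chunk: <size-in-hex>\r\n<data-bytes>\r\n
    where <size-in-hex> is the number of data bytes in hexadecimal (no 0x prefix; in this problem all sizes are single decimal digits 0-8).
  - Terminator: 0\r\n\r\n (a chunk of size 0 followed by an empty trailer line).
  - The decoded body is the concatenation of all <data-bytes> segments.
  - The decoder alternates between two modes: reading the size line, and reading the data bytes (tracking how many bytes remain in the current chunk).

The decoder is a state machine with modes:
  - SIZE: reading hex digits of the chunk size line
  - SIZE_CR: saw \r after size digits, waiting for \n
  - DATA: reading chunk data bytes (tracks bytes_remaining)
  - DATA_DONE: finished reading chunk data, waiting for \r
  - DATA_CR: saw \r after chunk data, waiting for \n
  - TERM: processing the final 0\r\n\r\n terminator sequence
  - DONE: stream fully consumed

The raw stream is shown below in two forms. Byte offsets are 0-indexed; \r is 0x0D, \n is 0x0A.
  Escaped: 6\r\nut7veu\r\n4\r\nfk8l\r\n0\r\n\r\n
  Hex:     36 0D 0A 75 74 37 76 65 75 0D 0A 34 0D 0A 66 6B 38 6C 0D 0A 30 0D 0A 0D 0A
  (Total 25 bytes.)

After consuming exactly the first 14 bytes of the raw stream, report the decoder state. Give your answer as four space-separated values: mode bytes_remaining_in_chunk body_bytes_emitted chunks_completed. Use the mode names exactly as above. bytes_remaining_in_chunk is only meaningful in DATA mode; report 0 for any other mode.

Byte 0 = '6': mode=SIZE remaining=0 emitted=0 chunks_done=0
Byte 1 = 0x0D: mode=SIZE_CR remaining=0 emitted=0 chunks_done=0
Byte 2 = 0x0A: mode=DATA remaining=6 emitted=0 chunks_done=0
Byte 3 = 'u': mode=DATA remaining=5 emitted=1 chunks_done=0
Byte 4 = 't': mode=DATA remaining=4 emitted=2 chunks_done=0
Byte 5 = '7': mode=DATA remaining=3 emitted=3 chunks_done=0
Byte 6 = 'v': mode=DATA remaining=2 emitted=4 chunks_done=0
Byte 7 = 'e': mode=DATA remaining=1 emitted=5 chunks_done=0
Byte 8 = 'u': mode=DATA_DONE remaining=0 emitted=6 chunks_done=0
Byte 9 = 0x0D: mode=DATA_CR remaining=0 emitted=6 chunks_done=0
Byte 10 = 0x0A: mode=SIZE remaining=0 emitted=6 chunks_done=1
Byte 11 = '4': mode=SIZE remaining=0 emitted=6 chunks_done=1
Byte 12 = 0x0D: mode=SIZE_CR remaining=0 emitted=6 chunks_done=1
Byte 13 = 0x0A: mode=DATA remaining=4 emitted=6 chunks_done=1

Answer: DATA 4 6 1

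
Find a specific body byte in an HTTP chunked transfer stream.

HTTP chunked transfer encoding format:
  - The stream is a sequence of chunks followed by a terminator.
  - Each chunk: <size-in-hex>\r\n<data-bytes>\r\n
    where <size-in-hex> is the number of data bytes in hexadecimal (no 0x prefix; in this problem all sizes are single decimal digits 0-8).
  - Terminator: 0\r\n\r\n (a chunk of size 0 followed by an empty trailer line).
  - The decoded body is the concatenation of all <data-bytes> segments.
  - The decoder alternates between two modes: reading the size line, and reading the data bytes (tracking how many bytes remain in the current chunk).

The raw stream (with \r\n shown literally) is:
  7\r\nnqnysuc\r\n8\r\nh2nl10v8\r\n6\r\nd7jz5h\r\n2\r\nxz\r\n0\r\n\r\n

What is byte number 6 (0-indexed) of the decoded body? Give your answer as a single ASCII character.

Chunk 1: stream[0..1]='7' size=0x7=7, data at stream[3..10]='nqnysuc' -> body[0..7], body so far='nqnysuc'
Chunk 2: stream[12..13]='8' size=0x8=8, data at stream[15..23]='h2nl10v8' -> body[7..15], body so far='nqnysuch2nl10v8'
Chunk 3: stream[25..26]='6' size=0x6=6, data at stream[28..34]='d7jz5h' -> body[15..21], body so far='nqnysuch2nl10v8d7jz5h'
Chunk 4: stream[36..37]='2' size=0x2=2, data at stream[39..41]='xz' -> body[21..23], body so far='nqnysuch2nl10v8d7jz5hxz'
Chunk 5: stream[43..44]='0' size=0 (terminator). Final body='nqnysuch2nl10v8d7jz5hxz' (23 bytes)
Body byte 6 = 'c'

Answer: c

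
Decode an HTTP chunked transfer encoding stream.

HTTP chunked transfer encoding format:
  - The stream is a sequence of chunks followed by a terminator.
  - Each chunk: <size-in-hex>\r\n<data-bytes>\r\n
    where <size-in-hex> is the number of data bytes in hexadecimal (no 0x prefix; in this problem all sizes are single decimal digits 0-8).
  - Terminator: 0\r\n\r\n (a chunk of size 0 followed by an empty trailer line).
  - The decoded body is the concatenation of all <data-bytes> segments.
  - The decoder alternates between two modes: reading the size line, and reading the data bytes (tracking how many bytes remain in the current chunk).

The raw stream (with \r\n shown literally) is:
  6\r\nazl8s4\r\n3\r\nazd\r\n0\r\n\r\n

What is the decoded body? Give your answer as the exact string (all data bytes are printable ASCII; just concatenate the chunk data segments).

Chunk 1: stream[0..1]='6' size=0x6=6, data at stream[3..9]='azl8s4' -> body[0..6], body so far='azl8s4'
Chunk 2: stream[11..12]='3' size=0x3=3, data at stream[14..17]='azd' -> body[6..9], body so far='azl8s4azd'
Chunk 3: stream[19..20]='0' size=0 (terminator). Final body='azl8s4azd' (9 bytes)

Answer: azl8s4azd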